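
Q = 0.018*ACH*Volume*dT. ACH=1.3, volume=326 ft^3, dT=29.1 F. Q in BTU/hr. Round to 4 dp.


Q = 0.018 * 1.3 * 326 * 29.1 = 221.9864 BTU/hr

221.9864 BTU/hr


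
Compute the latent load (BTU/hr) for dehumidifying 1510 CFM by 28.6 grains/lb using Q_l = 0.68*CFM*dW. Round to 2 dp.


Q = 0.68 * 1510 * 28.6 = 29366.48 BTU/hr

29366.48 BTU/hr


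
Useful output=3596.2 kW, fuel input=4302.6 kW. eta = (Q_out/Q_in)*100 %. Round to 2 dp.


eta = (3596.2/4302.6)*100 = 83.58 %

83.58 %


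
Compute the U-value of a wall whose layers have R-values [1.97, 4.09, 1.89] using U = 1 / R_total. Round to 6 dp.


R_total = 1.97 + 4.09 + 1.89 = 7.95
U = 1/7.95 = 0.125786

0.125786


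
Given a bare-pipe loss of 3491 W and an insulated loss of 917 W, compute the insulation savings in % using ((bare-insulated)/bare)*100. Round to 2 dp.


Savings = ((3491-917)/3491)*100 = 73.73 %

73.73 %


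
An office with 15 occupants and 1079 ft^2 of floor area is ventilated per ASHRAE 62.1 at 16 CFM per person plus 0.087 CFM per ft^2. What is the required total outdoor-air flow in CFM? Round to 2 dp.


Total = 15*16 + 1079*0.087 = 333.87 CFM

333.87 CFM


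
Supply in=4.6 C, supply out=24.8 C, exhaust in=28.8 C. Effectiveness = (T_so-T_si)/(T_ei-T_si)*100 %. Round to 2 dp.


eff = (24.8-4.6)/(28.8-4.6)*100 = 83.47 %

83.47 %


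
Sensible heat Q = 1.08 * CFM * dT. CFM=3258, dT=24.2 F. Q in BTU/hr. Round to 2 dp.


Q = 1.08 * 3258 * 24.2 = 85151.09 BTU/hr

85151.09 BTU/hr


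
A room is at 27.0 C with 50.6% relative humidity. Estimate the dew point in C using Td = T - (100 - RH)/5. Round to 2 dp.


Td = 27.0 - (100-50.6)/5 = 17.12 C

17.12 C


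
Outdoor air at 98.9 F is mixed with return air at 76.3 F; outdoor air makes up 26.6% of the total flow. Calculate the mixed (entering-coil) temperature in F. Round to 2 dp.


T_mix = 76.3 + (26.6/100)*(98.9-76.3) = 82.31 F

82.31 F


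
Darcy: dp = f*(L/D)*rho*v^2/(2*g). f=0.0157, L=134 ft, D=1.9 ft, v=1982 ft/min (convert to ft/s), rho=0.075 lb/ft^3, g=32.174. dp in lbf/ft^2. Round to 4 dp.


v_fps = 1982/60 = 33.0333 ft/s
dp = 0.0157*(134/1.9)*0.075*33.0333^2/(2*32.174) = 1.4083 lbf/ft^2

1.4083 lbf/ft^2


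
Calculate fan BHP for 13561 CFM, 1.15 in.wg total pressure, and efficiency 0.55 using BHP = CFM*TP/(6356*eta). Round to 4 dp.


BHP = 13561 * 1.15 / (6356 * 0.55) = 4.4611 hp

4.4611 hp


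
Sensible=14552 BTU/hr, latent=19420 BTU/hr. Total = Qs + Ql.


Qt = 14552 + 19420 = 33972 BTU/hr

33972 BTU/hr


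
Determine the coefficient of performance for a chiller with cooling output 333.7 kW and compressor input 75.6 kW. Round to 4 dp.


COP = 333.7 / 75.6 = 4.4140

4.4140


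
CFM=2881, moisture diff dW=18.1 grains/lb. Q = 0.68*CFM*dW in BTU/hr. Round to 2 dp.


Q = 0.68 * 2881 * 18.1 = 35459.35 BTU/hr

35459.35 BTU/hr


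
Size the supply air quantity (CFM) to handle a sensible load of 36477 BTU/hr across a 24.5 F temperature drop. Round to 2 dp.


CFM = 36477 / (1.08 * 24.5) = 1378.57

1378.57 CFM


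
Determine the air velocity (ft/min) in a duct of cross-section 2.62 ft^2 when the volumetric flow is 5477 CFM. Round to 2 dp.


V = 5477 / 2.62 = 2090.46 ft/min

2090.46 ft/min


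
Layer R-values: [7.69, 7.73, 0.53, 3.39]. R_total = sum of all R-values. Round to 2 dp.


R_total = 7.69 + 7.73 + 0.53 + 3.39 = 19.34

19.34


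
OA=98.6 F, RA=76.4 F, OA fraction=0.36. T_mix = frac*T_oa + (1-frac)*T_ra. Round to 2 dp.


T_mix = 0.36*98.6 + 0.64*76.4 = 84.39 F

84.39 F


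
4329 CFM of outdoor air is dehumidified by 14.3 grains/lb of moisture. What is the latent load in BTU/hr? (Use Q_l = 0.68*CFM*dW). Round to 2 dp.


Q = 0.68 * 4329 * 14.3 = 42095.20 BTU/hr

42095.20 BTU/hr


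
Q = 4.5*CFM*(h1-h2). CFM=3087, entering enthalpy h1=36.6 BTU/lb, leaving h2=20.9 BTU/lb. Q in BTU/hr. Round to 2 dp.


Q = 4.5 * 3087 * (36.6 - 20.9) = 218096.55 BTU/hr

218096.55 BTU/hr


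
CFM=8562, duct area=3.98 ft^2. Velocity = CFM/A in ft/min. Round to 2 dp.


V = 8562 / 3.98 = 2151.26 ft/min

2151.26 ft/min


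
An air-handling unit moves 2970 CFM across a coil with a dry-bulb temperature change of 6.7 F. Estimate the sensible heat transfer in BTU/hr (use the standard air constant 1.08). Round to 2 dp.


Q = 1.08 * 2970 * 6.7 = 21490.92 BTU/hr

21490.92 BTU/hr


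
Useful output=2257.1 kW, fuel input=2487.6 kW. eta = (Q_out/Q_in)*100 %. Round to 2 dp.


eta = (2257.1/2487.6)*100 = 90.73 %

90.73 %


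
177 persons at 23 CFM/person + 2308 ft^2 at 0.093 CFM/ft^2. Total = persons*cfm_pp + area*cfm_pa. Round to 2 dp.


Total = 177*23 + 2308*0.093 = 4285.64 CFM

4285.64 CFM


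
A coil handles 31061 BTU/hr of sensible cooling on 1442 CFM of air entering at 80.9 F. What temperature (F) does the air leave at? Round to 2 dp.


dT = 31061/(1.08*1442) = 19.9446
T_leave = 80.9 - 19.9446 = 60.96 F

60.96 F


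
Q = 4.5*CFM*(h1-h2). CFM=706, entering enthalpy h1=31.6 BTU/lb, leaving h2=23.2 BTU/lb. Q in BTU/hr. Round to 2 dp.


Q = 4.5 * 706 * (31.6 - 23.2) = 26686.80 BTU/hr

26686.80 BTU/hr


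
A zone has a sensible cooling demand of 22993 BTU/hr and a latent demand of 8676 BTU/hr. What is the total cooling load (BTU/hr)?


Qt = 22993 + 8676 = 31669 BTU/hr

31669 BTU/hr


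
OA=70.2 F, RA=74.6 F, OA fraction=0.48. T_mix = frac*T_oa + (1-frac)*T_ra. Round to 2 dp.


T_mix = 0.48*70.2 + 0.52*74.6 = 72.49 F

72.49 F


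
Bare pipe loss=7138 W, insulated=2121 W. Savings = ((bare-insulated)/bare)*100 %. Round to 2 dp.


Savings = ((7138-2121)/7138)*100 = 70.29 %

70.29 %


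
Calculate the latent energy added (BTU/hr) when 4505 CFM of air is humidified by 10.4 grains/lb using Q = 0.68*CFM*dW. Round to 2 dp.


Q = 0.68 * 4505 * 10.4 = 31859.36 BTU/hr

31859.36 BTU/hr


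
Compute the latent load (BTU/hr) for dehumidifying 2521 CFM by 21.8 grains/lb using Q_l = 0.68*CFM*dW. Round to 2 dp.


Q = 0.68 * 2521 * 21.8 = 37371.30 BTU/hr

37371.30 BTU/hr


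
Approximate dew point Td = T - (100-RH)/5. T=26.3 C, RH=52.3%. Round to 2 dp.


Td = 26.3 - (100-52.3)/5 = 16.76 C

16.76 C


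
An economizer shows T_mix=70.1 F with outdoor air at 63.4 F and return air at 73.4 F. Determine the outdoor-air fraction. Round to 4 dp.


frac = (70.1 - 73.4) / (63.4 - 73.4) = 0.3300

0.3300


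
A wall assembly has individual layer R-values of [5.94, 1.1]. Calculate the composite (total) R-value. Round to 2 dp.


R_total = 5.94 + 1.1 = 7.04

7.04


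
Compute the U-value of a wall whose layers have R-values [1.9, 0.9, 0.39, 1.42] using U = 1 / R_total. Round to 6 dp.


R_total = 1.9 + 0.9 + 0.39 + 1.42 = 4.61
U = 1/4.61 = 0.216920

0.216920


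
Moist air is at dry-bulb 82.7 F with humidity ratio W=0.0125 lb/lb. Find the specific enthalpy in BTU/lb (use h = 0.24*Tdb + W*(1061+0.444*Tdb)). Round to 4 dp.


h = 0.24*82.7 + 0.0125*(1061+0.444*82.7) = 33.5695 BTU/lb

33.5695 BTU/lb


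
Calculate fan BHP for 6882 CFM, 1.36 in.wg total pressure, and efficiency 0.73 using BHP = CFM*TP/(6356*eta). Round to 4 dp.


BHP = 6882 * 1.36 / (6356 * 0.73) = 2.0172 hp

2.0172 hp


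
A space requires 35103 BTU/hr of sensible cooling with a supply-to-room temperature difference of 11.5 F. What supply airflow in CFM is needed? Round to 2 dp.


CFM = 35103 / (1.08 * 11.5) = 2826.33

2826.33 CFM


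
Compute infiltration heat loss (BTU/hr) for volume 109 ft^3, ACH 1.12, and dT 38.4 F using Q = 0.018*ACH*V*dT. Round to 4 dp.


Q = 0.018 * 1.12 * 109 * 38.4 = 84.3817 BTU/hr

84.3817 BTU/hr


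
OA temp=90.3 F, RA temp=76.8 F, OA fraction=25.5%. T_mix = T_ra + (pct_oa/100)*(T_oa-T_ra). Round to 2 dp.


T_mix = 76.8 + (25.5/100)*(90.3-76.8) = 80.24 F

80.24 F


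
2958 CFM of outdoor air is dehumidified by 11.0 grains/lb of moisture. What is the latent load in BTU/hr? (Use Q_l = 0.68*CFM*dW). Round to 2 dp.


Q = 0.68 * 2958 * 11.0 = 22125.84 BTU/hr

22125.84 BTU/hr


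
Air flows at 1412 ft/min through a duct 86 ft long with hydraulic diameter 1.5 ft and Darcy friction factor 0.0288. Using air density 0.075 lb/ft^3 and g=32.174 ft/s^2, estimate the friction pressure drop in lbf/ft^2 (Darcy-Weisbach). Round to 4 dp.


v_fps = 1412/60 = 23.5333 ft/s
dp = 0.0288*(86/1.5)*0.075*23.5333^2/(2*32.174) = 1.0658 lbf/ft^2

1.0658 lbf/ft^2


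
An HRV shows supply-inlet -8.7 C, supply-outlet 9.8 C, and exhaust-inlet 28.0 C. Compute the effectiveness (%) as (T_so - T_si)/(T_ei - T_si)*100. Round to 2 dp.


eff = (9.8-(-8.7))/(28.0-(-8.7))*100 = 50.41 %

50.41 %


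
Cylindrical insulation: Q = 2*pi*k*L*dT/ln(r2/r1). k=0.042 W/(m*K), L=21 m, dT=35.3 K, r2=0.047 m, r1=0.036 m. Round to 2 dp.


Q = 2*pi*0.042*21*35.3/ln(0.047/0.036) = 733.70 W

733.70 W


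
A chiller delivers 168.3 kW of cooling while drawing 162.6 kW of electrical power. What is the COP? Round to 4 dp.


COP = 168.3 / 162.6 = 1.0351

1.0351


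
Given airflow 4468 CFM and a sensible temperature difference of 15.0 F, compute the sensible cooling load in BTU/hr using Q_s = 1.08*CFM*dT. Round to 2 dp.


Q = 1.08 * 4468 * 15.0 = 72381.60 BTU/hr

72381.60 BTU/hr


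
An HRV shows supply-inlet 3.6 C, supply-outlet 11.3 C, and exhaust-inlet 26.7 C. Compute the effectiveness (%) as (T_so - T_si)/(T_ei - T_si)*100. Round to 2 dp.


eff = (11.3-3.6)/(26.7-3.6)*100 = 33.33 %

33.33 %


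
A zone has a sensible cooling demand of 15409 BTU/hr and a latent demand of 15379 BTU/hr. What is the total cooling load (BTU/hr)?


Qt = 15409 + 15379 = 30788 BTU/hr

30788 BTU/hr


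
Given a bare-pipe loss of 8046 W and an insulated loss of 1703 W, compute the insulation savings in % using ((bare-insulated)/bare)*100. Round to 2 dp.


Savings = ((8046-1703)/8046)*100 = 78.83 %

78.83 %


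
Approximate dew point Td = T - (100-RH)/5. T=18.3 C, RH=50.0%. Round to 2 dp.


Td = 18.3 - (100-50.0)/5 = 8.30 C

8.30 C


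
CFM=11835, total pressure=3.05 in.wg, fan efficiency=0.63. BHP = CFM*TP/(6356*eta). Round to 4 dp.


BHP = 11835 * 3.05 / (6356 * 0.63) = 9.0145 hp

9.0145 hp


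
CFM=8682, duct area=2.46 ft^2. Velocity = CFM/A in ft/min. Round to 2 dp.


V = 8682 / 2.46 = 3529.27 ft/min

3529.27 ft/min


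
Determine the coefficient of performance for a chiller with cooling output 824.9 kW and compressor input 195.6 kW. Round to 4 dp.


COP = 824.9 / 195.6 = 4.2173

4.2173


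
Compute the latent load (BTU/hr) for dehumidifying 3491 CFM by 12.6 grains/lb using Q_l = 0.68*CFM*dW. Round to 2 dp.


Q = 0.68 * 3491 * 12.6 = 29910.89 BTU/hr

29910.89 BTU/hr


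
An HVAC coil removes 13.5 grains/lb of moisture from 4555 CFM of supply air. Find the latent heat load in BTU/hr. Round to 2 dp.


Q = 0.68 * 4555 * 13.5 = 41814.90 BTU/hr

41814.90 BTU/hr


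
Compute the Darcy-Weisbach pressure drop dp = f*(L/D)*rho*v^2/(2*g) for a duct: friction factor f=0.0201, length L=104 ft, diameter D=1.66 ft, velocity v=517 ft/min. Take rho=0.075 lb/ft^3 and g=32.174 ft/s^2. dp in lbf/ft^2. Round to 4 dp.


v_fps = 517/60 = 8.6167 ft/s
dp = 0.0201*(104/1.66)*0.075*8.6167^2/(2*32.174) = 0.1090 lbf/ft^2

0.1090 lbf/ft^2


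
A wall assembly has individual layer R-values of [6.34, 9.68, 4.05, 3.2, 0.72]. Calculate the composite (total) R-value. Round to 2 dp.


R_total = 6.34 + 9.68 + 4.05 + 3.2 + 0.72 = 23.99

23.99


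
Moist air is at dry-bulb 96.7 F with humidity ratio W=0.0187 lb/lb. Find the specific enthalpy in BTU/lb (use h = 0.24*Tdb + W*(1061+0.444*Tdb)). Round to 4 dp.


h = 0.24*96.7 + 0.0187*(1061+0.444*96.7) = 43.8516 BTU/lb

43.8516 BTU/lb


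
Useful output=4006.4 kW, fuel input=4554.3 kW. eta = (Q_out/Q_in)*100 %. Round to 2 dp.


eta = (4006.4/4554.3)*100 = 87.97 %

87.97 %


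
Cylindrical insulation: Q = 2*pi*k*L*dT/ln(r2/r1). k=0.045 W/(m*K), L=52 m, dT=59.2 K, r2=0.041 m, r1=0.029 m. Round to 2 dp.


Q = 2*pi*0.045*52*59.2/ln(0.041/0.029) = 2513.59 W

2513.59 W


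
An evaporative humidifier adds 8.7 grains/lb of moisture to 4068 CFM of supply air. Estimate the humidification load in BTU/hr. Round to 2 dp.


Q = 0.68 * 4068 * 8.7 = 24066.29 BTU/hr

24066.29 BTU/hr


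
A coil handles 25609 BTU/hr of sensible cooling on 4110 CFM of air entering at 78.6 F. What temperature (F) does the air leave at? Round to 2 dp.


dT = 25609/(1.08*4110) = 5.7694
T_leave = 78.6 - 5.7694 = 72.83 F

72.83 F


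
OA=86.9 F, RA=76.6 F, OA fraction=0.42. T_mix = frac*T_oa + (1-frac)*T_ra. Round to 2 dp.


T_mix = 0.42*86.9 + 0.58*76.6 = 80.93 F

80.93 F


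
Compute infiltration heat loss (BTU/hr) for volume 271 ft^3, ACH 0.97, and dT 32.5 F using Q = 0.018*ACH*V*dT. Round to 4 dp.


Q = 0.018 * 0.97 * 271 * 32.5 = 153.7790 BTU/hr

153.7790 BTU/hr


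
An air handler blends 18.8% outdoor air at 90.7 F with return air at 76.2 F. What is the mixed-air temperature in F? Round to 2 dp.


T_mix = 76.2 + (18.8/100)*(90.7-76.2) = 78.93 F

78.93 F


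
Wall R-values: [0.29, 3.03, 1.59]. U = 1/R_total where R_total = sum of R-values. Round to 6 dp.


R_total = 0.29 + 3.03 + 1.59 = 4.91
U = 1/4.91 = 0.203666

0.203666


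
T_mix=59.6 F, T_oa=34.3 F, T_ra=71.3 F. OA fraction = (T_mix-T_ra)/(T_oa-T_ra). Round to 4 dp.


frac = (59.6 - 71.3) / (34.3 - 71.3) = 0.3162

0.3162


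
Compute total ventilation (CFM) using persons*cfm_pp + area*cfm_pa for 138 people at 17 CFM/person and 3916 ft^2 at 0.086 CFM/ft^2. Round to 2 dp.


Total = 138*17 + 3916*0.086 = 2682.78 CFM

2682.78 CFM


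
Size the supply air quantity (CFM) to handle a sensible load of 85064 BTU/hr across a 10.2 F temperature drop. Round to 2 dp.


CFM = 85064 / (1.08 * 10.2) = 7721.86

7721.86 CFM


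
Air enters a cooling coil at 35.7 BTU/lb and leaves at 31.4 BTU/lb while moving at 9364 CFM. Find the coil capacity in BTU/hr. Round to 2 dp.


Q = 4.5 * 9364 * (35.7 - 31.4) = 181193.40 BTU/hr

181193.40 BTU/hr


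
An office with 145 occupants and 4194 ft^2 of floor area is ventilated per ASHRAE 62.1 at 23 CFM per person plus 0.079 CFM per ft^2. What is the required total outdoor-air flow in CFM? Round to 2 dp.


Total = 145*23 + 4194*0.079 = 3666.33 CFM

3666.33 CFM


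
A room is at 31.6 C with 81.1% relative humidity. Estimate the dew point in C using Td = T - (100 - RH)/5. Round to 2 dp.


Td = 31.6 - (100-81.1)/5 = 27.82 C

27.82 C


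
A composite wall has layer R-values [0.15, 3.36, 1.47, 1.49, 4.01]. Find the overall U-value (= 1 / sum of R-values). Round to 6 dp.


R_total = 0.15 + 3.36 + 1.47 + 1.49 + 4.01 = 10.48
U = 1/10.48 = 0.095420

0.095420


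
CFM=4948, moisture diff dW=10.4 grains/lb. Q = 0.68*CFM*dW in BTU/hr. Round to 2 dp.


Q = 0.68 * 4948 * 10.4 = 34992.26 BTU/hr

34992.26 BTU/hr


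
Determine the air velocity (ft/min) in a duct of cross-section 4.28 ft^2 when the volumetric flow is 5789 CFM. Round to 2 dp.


V = 5789 / 4.28 = 1352.57 ft/min

1352.57 ft/min


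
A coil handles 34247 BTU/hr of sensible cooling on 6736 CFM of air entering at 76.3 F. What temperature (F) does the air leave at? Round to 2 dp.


dT = 34247/(1.08*6736) = 4.7076
T_leave = 76.3 - 4.7076 = 71.59 F

71.59 F


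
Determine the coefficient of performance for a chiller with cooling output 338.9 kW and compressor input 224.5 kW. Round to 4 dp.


COP = 338.9 / 224.5 = 1.5096

1.5096


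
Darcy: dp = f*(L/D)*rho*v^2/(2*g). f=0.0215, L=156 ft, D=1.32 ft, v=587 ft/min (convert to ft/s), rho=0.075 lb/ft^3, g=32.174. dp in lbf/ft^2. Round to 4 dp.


v_fps = 587/60 = 9.7833 ft/s
dp = 0.0215*(156/1.32)*0.075*9.7833^2/(2*32.174) = 0.2835 lbf/ft^2

0.2835 lbf/ft^2


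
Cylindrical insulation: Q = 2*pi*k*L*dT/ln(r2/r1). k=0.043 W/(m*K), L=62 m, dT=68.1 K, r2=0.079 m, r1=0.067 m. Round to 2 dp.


Q = 2*pi*0.043*62*68.1/ln(0.079/0.067) = 6923.85 W

6923.85 W


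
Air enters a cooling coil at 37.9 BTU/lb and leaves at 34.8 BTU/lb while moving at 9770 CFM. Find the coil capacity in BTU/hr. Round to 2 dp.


Q = 4.5 * 9770 * (37.9 - 34.8) = 136291.50 BTU/hr

136291.50 BTU/hr


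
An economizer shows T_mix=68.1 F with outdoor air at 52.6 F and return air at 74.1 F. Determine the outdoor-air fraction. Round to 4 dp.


frac = (68.1 - 74.1) / (52.6 - 74.1) = 0.2791

0.2791


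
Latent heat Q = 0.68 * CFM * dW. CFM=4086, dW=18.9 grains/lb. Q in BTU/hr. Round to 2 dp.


Q = 0.68 * 4086 * 18.9 = 52513.27 BTU/hr

52513.27 BTU/hr


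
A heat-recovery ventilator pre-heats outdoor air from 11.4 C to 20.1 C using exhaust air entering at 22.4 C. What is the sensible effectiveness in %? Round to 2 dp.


eff = (20.1-11.4)/(22.4-11.4)*100 = 79.09 %

79.09 %


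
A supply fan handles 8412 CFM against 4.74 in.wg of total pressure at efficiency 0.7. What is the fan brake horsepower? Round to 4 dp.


BHP = 8412 * 4.74 / (6356 * 0.7) = 8.9618 hp

8.9618 hp


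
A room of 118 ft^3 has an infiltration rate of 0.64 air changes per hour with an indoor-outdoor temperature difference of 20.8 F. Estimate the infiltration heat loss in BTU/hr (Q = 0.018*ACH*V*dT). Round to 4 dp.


Q = 0.018 * 0.64 * 118 * 20.8 = 28.2747 BTU/hr

28.2747 BTU/hr


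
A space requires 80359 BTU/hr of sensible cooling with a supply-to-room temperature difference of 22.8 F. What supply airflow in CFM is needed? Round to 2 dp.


CFM = 80359 / (1.08 * 22.8) = 3263.44

3263.44 CFM


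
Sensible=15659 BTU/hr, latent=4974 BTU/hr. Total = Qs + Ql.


Qt = 15659 + 4974 = 20633 BTU/hr

20633 BTU/hr


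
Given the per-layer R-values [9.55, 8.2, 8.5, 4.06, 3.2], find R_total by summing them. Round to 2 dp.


R_total = 9.55 + 8.2 + 8.5 + 4.06 + 3.2 = 33.51

33.51


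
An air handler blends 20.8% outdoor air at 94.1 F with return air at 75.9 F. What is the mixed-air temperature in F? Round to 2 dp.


T_mix = 75.9 + (20.8/100)*(94.1-75.9) = 79.69 F

79.69 F


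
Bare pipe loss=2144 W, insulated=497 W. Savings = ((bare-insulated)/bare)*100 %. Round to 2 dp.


Savings = ((2144-497)/2144)*100 = 76.82 %

76.82 %


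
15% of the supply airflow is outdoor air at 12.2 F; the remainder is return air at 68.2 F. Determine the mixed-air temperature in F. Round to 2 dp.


T_mix = 0.15*12.2 + 0.85*68.2 = 59.80 F

59.80 F


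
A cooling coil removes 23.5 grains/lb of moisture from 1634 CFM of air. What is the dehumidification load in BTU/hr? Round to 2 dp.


Q = 0.68 * 1634 * 23.5 = 26111.32 BTU/hr

26111.32 BTU/hr


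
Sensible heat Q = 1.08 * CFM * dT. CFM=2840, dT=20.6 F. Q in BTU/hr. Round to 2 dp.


Q = 1.08 * 2840 * 20.6 = 63184.32 BTU/hr

63184.32 BTU/hr


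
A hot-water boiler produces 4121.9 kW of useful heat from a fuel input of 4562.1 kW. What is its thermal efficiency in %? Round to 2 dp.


eta = (4121.9/4562.1)*100 = 90.35 %

90.35 %


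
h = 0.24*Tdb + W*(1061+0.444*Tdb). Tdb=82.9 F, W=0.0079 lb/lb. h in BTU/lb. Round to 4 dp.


h = 0.24*82.9 + 0.0079*(1061+0.444*82.9) = 28.5687 BTU/lb

28.5687 BTU/lb


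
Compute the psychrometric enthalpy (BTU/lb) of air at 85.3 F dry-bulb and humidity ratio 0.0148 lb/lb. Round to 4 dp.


h = 0.24*85.3 + 0.0148*(1061+0.444*85.3) = 36.7353 BTU/lb

36.7353 BTU/lb


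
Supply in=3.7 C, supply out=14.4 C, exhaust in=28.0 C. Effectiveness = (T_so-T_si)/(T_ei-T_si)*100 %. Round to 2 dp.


eff = (14.4-3.7)/(28.0-3.7)*100 = 44.03 %

44.03 %


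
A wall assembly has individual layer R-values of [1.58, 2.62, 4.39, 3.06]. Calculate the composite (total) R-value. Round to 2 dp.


R_total = 1.58 + 2.62 + 4.39 + 3.06 = 11.65

11.65


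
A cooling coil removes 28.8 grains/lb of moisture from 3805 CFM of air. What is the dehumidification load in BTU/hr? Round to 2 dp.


Q = 0.68 * 3805 * 28.8 = 74517.12 BTU/hr

74517.12 BTU/hr


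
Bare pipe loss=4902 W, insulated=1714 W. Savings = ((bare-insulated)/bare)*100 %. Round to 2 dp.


Savings = ((4902-1714)/4902)*100 = 65.03 %

65.03 %


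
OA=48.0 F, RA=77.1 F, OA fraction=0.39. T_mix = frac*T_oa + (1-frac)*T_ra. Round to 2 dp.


T_mix = 0.39*48.0 + 0.61*77.1 = 65.75 F

65.75 F


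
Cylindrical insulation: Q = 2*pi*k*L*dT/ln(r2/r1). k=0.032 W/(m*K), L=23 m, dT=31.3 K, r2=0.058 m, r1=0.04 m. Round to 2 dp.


Q = 2*pi*0.032*23*31.3/ln(0.058/0.04) = 389.56 W

389.56 W


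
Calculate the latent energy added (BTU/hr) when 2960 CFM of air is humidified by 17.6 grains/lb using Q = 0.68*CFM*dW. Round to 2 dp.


Q = 0.68 * 2960 * 17.6 = 35425.28 BTU/hr

35425.28 BTU/hr


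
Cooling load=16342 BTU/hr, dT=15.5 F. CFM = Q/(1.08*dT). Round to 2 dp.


CFM = 16342 / (1.08 * 15.5) = 976.22

976.22 CFM


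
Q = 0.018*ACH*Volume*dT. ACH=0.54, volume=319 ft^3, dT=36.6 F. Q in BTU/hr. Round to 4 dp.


Q = 0.018 * 0.54 * 319 * 36.6 = 113.4849 BTU/hr

113.4849 BTU/hr


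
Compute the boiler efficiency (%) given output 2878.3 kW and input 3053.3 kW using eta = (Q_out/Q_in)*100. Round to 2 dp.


eta = (2878.3/3053.3)*100 = 94.27 %

94.27 %


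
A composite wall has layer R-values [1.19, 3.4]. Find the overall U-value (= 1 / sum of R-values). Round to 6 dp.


R_total = 1.19 + 3.4 = 4.59
U = 1/4.59 = 0.217865

0.217865


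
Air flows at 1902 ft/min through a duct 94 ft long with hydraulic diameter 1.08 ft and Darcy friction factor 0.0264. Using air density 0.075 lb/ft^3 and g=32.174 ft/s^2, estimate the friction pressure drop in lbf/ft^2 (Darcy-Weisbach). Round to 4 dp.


v_fps = 1902/60 = 31.7 ft/s
dp = 0.0264*(94/1.08)*0.075*31.7^2/(2*32.174) = 2.6912 lbf/ft^2

2.6912 lbf/ft^2


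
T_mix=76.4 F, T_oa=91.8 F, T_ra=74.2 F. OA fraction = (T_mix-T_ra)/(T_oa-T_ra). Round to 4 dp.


frac = (76.4 - 74.2) / (91.8 - 74.2) = 0.1250

0.1250


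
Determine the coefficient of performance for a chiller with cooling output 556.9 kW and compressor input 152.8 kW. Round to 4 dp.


COP = 556.9 / 152.8 = 3.6446

3.6446


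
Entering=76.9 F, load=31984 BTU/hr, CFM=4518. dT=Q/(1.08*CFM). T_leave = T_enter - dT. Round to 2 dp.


dT = 31984/(1.08*4518) = 6.5549
T_leave = 76.9 - 6.5549 = 70.35 F

70.35 F


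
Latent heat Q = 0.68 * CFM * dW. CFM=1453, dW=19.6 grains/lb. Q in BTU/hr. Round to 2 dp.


Q = 0.68 * 1453 * 19.6 = 19365.58 BTU/hr

19365.58 BTU/hr


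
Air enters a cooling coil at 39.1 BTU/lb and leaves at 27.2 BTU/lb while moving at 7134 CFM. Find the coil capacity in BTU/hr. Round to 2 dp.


Q = 4.5 * 7134 * (39.1 - 27.2) = 382025.70 BTU/hr

382025.70 BTU/hr


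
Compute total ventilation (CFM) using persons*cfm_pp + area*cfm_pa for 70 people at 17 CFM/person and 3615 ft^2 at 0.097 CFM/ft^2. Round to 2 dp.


Total = 70*17 + 3615*0.097 = 1540.66 CFM

1540.66 CFM


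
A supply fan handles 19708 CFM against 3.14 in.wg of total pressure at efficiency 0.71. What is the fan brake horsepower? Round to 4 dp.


BHP = 19708 * 3.14 / (6356 * 0.71) = 13.7129 hp

13.7129 hp


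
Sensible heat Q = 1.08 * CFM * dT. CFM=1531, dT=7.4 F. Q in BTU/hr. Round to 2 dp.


Q = 1.08 * 1531 * 7.4 = 12235.75 BTU/hr

12235.75 BTU/hr


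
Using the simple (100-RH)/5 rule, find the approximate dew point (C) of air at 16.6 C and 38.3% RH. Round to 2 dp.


Td = 16.6 - (100-38.3)/5 = 4.26 C

4.26 C


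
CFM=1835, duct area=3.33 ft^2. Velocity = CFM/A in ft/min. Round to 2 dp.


V = 1835 / 3.33 = 551.05 ft/min

551.05 ft/min


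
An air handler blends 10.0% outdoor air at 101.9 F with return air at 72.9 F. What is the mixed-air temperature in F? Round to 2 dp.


T_mix = 72.9 + (10.0/100)*(101.9-72.9) = 75.80 F

75.80 F


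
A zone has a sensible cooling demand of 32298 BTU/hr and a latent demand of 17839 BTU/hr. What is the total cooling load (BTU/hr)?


Qt = 32298 + 17839 = 50137 BTU/hr

50137 BTU/hr


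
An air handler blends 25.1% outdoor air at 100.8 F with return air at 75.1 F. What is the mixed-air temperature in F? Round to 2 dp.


T_mix = 75.1 + (25.1/100)*(100.8-75.1) = 81.55 F

81.55 F


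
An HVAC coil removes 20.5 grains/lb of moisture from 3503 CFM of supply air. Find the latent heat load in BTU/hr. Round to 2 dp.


Q = 0.68 * 3503 * 20.5 = 48831.82 BTU/hr

48831.82 BTU/hr


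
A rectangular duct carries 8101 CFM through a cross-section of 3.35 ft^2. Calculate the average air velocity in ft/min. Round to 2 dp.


V = 8101 / 3.35 = 2418.21 ft/min

2418.21 ft/min


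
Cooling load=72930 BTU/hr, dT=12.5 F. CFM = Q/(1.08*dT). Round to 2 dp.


CFM = 72930 / (1.08 * 12.5) = 5402.22

5402.22 CFM


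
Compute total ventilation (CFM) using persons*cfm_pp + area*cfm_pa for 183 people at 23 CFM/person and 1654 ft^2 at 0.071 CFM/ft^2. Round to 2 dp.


Total = 183*23 + 1654*0.071 = 4326.43 CFM

4326.43 CFM


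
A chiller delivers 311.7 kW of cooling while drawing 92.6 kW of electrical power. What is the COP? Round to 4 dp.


COP = 311.7 / 92.6 = 3.3661

3.3661


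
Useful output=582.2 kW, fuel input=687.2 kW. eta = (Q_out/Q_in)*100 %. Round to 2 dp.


eta = (582.2/687.2)*100 = 84.72 %

84.72 %


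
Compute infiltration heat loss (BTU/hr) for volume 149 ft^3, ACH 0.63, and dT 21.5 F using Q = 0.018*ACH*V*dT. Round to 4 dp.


Q = 0.018 * 0.63 * 149 * 21.5 = 36.3277 BTU/hr

36.3277 BTU/hr


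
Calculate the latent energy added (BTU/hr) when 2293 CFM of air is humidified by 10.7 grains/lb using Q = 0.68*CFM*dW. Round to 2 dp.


Q = 0.68 * 2293 * 10.7 = 16683.87 BTU/hr

16683.87 BTU/hr


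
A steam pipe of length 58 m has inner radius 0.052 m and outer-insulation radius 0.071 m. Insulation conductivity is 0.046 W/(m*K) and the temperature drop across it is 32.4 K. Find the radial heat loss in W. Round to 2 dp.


Q = 2*pi*0.046*58*32.4/ln(0.071/0.052) = 1743.98 W

1743.98 W


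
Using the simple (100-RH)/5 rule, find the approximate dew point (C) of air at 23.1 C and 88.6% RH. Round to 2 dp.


Td = 23.1 - (100-88.6)/5 = 20.82 C

20.82 C


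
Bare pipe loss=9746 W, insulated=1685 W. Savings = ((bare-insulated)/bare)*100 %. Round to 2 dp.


Savings = ((9746-1685)/9746)*100 = 82.71 %

82.71 %


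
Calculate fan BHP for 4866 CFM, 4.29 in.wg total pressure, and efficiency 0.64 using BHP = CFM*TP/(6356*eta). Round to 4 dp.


BHP = 4866 * 4.29 / (6356 * 0.64) = 5.1318 hp

5.1318 hp


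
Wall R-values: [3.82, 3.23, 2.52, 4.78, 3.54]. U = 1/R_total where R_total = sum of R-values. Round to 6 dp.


R_total = 3.82 + 3.23 + 2.52 + 4.78 + 3.54 = 17.89
U = 1/17.89 = 0.055897

0.055897


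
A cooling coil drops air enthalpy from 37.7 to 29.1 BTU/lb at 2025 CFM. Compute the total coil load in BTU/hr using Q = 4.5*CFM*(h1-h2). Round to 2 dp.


Q = 4.5 * 2025 * (37.7 - 29.1) = 78367.50 BTU/hr

78367.50 BTU/hr


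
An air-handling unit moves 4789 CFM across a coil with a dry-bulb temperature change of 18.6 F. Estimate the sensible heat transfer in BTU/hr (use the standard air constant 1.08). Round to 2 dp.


Q = 1.08 * 4789 * 18.6 = 96201.43 BTU/hr

96201.43 BTU/hr


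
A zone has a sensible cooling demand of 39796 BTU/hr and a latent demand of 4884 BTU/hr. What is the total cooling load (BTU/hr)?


Qt = 39796 + 4884 = 44680 BTU/hr

44680 BTU/hr


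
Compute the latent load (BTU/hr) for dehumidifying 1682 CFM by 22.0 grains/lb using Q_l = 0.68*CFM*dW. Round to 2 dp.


Q = 0.68 * 1682 * 22.0 = 25162.72 BTU/hr

25162.72 BTU/hr


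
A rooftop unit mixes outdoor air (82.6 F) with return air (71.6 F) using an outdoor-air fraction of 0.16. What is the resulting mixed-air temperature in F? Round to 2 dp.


T_mix = 0.16*82.6 + 0.84*71.6 = 73.36 F

73.36 F


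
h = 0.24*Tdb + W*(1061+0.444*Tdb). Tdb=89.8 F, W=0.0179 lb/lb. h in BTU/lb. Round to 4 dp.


h = 0.24*89.8 + 0.0179*(1061+0.444*89.8) = 41.2576 BTU/lb

41.2576 BTU/lb


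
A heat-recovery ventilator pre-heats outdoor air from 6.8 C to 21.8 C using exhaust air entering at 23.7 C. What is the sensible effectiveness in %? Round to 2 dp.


eff = (21.8-6.8)/(23.7-6.8)*100 = 88.76 %

88.76 %


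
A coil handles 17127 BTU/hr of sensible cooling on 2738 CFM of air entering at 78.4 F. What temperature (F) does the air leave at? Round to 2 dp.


dT = 17127/(1.08*2738) = 5.7919
T_leave = 78.4 - 5.7919 = 72.61 F

72.61 F


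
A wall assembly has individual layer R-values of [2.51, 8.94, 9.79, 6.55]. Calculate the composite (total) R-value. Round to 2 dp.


R_total = 2.51 + 8.94 + 9.79 + 6.55 = 27.79

27.79


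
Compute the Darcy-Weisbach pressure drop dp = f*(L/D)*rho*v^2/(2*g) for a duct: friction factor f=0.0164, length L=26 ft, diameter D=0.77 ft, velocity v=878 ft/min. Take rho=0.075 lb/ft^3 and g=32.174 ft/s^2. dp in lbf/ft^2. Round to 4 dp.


v_fps = 878/60 = 14.6333 ft/s
dp = 0.0164*(26/0.77)*0.075*14.6333^2/(2*32.174) = 0.1382 lbf/ft^2

0.1382 lbf/ft^2


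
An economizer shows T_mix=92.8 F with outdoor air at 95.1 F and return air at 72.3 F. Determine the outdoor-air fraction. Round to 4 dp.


frac = (92.8 - 72.3) / (95.1 - 72.3) = 0.8991

0.8991


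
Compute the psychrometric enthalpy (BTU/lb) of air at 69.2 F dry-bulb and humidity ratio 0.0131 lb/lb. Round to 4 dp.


h = 0.24*69.2 + 0.0131*(1061+0.444*69.2) = 30.9096 BTU/lb

30.9096 BTU/lb


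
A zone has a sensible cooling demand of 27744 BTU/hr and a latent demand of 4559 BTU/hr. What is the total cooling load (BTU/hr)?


Qt = 27744 + 4559 = 32303 BTU/hr

32303 BTU/hr


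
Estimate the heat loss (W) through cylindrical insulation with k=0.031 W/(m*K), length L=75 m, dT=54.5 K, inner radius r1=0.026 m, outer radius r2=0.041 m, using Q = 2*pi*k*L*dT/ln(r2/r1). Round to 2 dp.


Q = 2*pi*0.031*75*54.5/ln(0.041/0.026) = 1747.97 W

1747.97 W


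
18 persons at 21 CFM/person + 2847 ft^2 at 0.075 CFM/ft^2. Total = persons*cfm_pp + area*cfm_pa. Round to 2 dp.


Total = 18*21 + 2847*0.075 = 591.53 CFM

591.53 CFM


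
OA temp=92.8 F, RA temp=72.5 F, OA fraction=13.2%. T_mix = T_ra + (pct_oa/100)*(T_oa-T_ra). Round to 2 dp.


T_mix = 72.5 + (13.2/100)*(92.8-72.5) = 75.18 F

75.18 F


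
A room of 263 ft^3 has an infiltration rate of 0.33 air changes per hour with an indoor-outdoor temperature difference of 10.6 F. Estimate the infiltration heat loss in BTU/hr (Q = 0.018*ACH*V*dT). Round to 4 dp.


Q = 0.018 * 0.33 * 263 * 10.6 = 16.5595 BTU/hr

16.5595 BTU/hr


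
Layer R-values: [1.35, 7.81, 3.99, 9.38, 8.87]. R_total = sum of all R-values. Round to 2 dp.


R_total = 1.35 + 7.81 + 3.99 + 9.38 + 8.87 = 31.40

31.40


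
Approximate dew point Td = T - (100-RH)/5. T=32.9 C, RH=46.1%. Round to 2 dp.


Td = 32.9 - (100-46.1)/5 = 22.12 C

22.12 C


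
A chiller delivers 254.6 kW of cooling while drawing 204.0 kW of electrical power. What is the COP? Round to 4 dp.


COP = 254.6 / 204.0 = 1.2480

1.2480


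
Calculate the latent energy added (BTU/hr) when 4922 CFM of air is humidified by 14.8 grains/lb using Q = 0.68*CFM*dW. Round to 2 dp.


Q = 0.68 * 4922 * 14.8 = 49535.01 BTU/hr

49535.01 BTU/hr


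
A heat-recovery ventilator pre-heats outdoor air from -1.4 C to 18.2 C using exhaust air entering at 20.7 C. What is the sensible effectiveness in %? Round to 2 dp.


eff = (18.2-(-1.4))/(20.7-(-1.4))*100 = 88.69 %

88.69 %


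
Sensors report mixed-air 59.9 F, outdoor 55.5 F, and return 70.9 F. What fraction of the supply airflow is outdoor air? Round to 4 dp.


frac = (59.9 - 70.9) / (55.5 - 70.9) = 0.7143

0.7143


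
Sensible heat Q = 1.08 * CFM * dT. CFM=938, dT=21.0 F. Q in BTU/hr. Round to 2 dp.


Q = 1.08 * 938 * 21.0 = 21273.84 BTU/hr

21273.84 BTU/hr


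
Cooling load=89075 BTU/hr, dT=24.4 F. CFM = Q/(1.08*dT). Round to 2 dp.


CFM = 89075 / (1.08 * 24.4) = 3380.20

3380.20 CFM


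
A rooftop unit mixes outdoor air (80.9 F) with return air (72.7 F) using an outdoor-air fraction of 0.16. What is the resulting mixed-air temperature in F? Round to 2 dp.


T_mix = 0.16*80.9 + 0.84*72.7 = 74.01 F

74.01 F


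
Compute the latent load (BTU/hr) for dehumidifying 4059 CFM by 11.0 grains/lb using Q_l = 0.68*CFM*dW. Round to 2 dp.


Q = 0.68 * 4059 * 11.0 = 30361.32 BTU/hr

30361.32 BTU/hr


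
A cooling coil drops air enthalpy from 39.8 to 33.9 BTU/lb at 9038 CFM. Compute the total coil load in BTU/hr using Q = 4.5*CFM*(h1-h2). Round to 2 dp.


Q = 4.5 * 9038 * (39.8 - 33.9) = 239958.90 BTU/hr

239958.90 BTU/hr


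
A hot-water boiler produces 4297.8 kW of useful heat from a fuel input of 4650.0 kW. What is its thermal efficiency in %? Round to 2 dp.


eta = (4297.8/4650.0)*100 = 92.43 %

92.43 %


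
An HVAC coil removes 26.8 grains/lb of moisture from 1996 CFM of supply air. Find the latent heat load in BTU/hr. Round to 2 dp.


Q = 0.68 * 1996 * 26.8 = 36375.10 BTU/hr

36375.10 BTU/hr


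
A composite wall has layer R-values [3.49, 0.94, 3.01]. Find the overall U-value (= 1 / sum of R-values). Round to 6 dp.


R_total = 3.49 + 0.94 + 3.01 = 7.44
U = 1/7.44 = 0.134409

0.134409


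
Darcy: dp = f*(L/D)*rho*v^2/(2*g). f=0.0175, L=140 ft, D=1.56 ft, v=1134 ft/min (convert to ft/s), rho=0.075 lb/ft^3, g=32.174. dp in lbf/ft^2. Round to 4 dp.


v_fps = 1134/60 = 18.9 ft/s
dp = 0.0175*(140/1.56)*0.075*18.9^2/(2*32.174) = 0.6539 lbf/ft^2

0.6539 lbf/ft^2


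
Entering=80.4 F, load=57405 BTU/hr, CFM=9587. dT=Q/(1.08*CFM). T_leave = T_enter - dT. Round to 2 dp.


dT = 57405/(1.08*9587) = 5.5443
T_leave = 80.4 - 5.5443 = 74.86 F

74.86 F


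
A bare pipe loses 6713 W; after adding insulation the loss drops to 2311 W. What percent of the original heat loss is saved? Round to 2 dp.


Savings = ((6713-2311)/6713)*100 = 65.57 %

65.57 %


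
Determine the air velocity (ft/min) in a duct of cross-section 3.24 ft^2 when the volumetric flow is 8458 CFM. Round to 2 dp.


V = 8458 / 3.24 = 2610.49 ft/min

2610.49 ft/min


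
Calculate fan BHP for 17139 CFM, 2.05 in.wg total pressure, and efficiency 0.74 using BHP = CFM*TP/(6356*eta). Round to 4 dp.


BHP = 17139 * 2.05 / (6356 * 0.74) = 7.4701 hp

7.4701 hp


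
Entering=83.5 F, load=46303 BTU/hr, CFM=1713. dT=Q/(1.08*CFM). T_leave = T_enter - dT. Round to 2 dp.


dT = 46303/(1.08*1713) = 25.0281
T_leave = 83.5 - 25.0281 = 58.47 F

58.47 F


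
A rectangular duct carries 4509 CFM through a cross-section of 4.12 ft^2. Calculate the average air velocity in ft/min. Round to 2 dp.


V = 4509 / 4.12 = 1094.42 ft/min

1094.42 ft/min


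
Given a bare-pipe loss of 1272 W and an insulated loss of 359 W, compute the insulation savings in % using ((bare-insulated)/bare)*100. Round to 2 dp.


Savings = ((1272-359)/1272)*100 = 71.78 %

71.78 %


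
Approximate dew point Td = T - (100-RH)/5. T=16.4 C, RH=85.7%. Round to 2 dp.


Td = 16.4 - (100-85.7)/5 = 13.54 C

13.54 C


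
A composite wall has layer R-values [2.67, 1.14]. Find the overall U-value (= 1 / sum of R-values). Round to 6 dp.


R_total = 2.67 + 1.14 = 3.81
U = 1/3.81 = 0.262467

0.262467


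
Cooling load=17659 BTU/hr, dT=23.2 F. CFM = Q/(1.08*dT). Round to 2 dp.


CFM = 17659 / (1.08 * 23.2) = 704.78

704.78 CFM


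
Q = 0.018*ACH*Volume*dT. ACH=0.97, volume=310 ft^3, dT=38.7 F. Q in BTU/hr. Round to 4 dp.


Q = 0.018 * 0.97 * 310 * 38.7 = 209.4676 BTU/hr

209.4676 BTU/hr


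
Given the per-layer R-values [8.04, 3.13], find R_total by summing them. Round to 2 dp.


R_total = 8.04 + 3.13 = 11.17

11.17


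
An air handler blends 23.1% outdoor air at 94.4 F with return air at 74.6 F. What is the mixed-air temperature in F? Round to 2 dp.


T_mix = 74.6 + (23.1/100)*(94.4-74.6) = 79.17 F

79.17 F


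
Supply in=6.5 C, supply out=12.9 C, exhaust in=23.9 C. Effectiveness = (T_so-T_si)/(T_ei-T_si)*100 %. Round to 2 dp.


eff = (12.9-6.5)/(23.9-6.5)*100 = 36.78 %

36.78 %


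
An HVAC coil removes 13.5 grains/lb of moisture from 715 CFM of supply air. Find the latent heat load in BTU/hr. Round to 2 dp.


Q = 0.68 * 715 * 13.5 = 6563.70 BTU/hr

6563.70 BTU/hr


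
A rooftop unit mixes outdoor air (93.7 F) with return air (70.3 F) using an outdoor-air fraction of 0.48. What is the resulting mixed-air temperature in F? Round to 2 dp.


T_mix = 0.48*93.7 + 0.52*70.3 = 81.53 F

81.53 F


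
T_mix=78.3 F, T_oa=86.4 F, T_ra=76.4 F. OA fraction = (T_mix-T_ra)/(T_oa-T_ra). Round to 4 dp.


frac = (78.3 - 76.4) / (86.4 - 76.4) = 0.1900

0.1900


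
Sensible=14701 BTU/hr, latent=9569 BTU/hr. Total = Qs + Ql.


Qt = 14701 + 9569 = 24270 BTU/hr

24270 BTU/hr


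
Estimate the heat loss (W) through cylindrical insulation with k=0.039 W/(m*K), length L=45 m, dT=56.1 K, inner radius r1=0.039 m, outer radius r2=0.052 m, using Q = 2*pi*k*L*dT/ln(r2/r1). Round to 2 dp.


Q = 2*pi*0.039*45*56.1/ln(0.052/0.039) = 2150.34 W

2150.34 W


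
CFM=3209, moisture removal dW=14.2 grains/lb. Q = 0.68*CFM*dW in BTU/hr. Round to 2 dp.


Q = 0.68 * 3209 * 14.2 = 30986.10 BTU/hr

30986.10 BTU/hr


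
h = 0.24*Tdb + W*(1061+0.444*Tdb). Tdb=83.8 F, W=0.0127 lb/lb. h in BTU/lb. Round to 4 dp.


h = 0.24*83.8 + 0.0127*(1061+0.444*83.8) = 34.0592 BTU/lb

34.0592 BTU/lb


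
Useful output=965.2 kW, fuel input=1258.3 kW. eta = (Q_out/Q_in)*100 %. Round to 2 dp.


eta = (965.2/1258.3)*100 = 76.71 %

76.71 %


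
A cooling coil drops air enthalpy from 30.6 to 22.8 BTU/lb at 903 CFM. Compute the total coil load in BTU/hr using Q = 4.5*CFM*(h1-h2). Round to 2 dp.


Q = 4.5 * 903 * (30.6 - 22.8) = 31695.30 BTU/hr

31695.30 BTU/hr


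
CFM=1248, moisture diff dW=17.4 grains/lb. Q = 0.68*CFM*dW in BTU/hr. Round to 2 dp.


Q = 0.68 * 1248 * 17.4 = 14766.34 BTU/hr

14766.34 BTU/hr


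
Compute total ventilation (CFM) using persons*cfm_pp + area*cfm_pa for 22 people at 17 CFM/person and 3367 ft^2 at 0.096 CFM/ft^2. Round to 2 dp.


Total = 22*17 + 3367*0.096 = 697.23 CFM

697.23 CFM


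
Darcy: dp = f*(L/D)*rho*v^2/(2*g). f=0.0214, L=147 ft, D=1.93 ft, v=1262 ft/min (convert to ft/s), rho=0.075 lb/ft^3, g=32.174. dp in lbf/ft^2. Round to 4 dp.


v_fps = 1262/60 = 21.0333 ft/s
dp = 0.0214*(147/1.93)*0.075*21.0333^2/(2*32.174) = 0.8405 lbf/ft^2

0.8405 lbf/ft^2


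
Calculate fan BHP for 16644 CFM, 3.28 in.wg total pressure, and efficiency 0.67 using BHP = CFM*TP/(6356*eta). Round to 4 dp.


BHP = 16644 * 3.28 / (6356 * 0.67) = 12.8196 hp

12.8196 hp


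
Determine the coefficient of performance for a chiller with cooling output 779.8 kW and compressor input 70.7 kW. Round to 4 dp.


COP = 779.8 / 70.7 = 11.0297

11.0297


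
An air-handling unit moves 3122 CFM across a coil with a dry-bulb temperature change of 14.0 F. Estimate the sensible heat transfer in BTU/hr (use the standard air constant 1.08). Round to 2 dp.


Q = 1.08 * 3122 * 14.0 = 47204.64 BTU/hr

47204.64 BTU/hr


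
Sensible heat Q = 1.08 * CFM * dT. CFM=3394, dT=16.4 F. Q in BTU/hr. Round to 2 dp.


Q = 1.08 * 3394 * 16.4 = 60114.53 BTU/hr

60114.53 BTU/hr


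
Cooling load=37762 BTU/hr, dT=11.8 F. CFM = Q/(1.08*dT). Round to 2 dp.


CFM = 37762 / (1.08 * 11.8) = 2963.12

2963.12 CFM


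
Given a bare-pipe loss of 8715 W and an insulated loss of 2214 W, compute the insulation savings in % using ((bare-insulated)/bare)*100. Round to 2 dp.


Savings = ((8715-2214)/8715)*100 = 74.60 %

74.60 %


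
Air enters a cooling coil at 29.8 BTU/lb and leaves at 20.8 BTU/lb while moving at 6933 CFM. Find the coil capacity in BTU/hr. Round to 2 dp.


Q = 4.5 * 6933 * (29.8 - 20.8) = 280786.50 BTU/hr

280786.50 BTU/hr


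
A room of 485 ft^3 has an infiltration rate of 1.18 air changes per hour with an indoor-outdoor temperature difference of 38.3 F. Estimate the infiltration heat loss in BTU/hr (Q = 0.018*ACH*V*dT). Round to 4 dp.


Q = 0.018 * 1.18 * 485 * 38.3 = 394.5436 BTU/hr

394.5436 BTU/hr
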